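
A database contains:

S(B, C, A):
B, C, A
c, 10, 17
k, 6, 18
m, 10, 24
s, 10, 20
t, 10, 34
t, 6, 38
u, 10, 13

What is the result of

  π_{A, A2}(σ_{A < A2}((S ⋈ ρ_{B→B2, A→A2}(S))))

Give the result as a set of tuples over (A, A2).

ρ[B→B2, A→A2]: schema becomes (B2, C, A2); tuples unchanged.
Natural join on C: {(c, 10, 17, c, 17), (c, 10, 17, m, 24), (c, 10, 17, s, 20), (c, 10, 17, t, 34), (c, 10, 17, u, 13), (k, 6, 18, k, 18), (k, 6, 18, t, 38), (m, 10, 24, c, 17), (m, 10, 24, m, 24), (m, 10, 24, s, 20), (m, 10, 24, t, 34), (m, 10, 24, u, 13), (s, 10, 20, c, 17), (s, 10, 20, m, 24), (s, 10, 20, s, 20), (s, 10, 20, t, 34), (s, 10, 20, u, 13), (t, 10, 34, c, 17), (t, 10, 34, m, 24), (t, 10, 34, s, 20), (t, 10, 34, t, 34), (t, 10, 34, u, 13), (t, 6, 38, k, 18), (t, 6, 38, t, 38), (u, 10, 13, c, 17), (u, 10, 13, m, 24), (u, 10, 13, s, 20), (u, 10, 13, t, 34), (u, 10, 13, u, 13)}
Filtering on A < A2 leaves {(c, 10, 17, m, 24), (c, 10, 17, s, 20), (c, 10, 17, t, 34), (k, 6, 18, t, 38), (m, 10, 24, t, 34), (s, 10, 20, m, 24), (s, 10, 20, t, 34), (u, 10, 13, c, 17), (u, 10, 13, m, 24), (u, 10, 13, s, 20), (u, 10, 13, t, 34)}.
Projecting to A, A2: {(13, 17), (13, 20), (13, 24), (13, 34), (17, 20), (17, 24), (17, 34), (18, 38), (20, 24), (20, 34), (24, 34)}

{(13, 17), (13, 20), (13, 24), (13, 34), (17, 20), (17, 24), (17, 34), (18, 38), (20, 24), (20, 34), (24, 34)}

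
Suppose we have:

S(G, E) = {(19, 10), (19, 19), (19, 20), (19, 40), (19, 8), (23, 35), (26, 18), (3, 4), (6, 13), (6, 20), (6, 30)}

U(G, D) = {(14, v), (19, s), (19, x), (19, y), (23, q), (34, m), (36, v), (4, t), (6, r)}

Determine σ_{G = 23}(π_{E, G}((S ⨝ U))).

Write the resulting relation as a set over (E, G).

Joining S and U on G yields {(19, 10, s), (19, 10, x), (19, 10, y), (19, 19, s), (19, 19, x), (19, 19, y), (19, 20, s), (19, 20, x), (19, 20, y), (19, 40, s), (19, 40, x), (19, 40, y), (19, 8, s), (19, 8, x), (19, 8, y), (23, 35, q), (6, 13, r), (6, 20, r), (6, 30, r)}.
π_{E, G} gives {(10, 19), (13, 6), (19, 19), (20, 19), (20, 6), (30, 6), (35, 23), (40, 19), (8, 19)} (10 duplicate(s) eliminated).
Selection G = 23: {(35, 23)}

{(35, 23)}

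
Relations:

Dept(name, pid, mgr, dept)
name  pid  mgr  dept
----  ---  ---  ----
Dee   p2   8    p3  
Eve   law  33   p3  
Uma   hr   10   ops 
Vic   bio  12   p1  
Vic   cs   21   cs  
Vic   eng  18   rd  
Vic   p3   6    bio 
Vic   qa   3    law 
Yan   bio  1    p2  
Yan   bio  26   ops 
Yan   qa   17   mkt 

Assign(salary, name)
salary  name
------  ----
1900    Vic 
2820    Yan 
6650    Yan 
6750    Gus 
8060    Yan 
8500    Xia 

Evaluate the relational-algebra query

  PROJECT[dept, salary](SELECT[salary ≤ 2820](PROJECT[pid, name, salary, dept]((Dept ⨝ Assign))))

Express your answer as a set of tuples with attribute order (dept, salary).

{(bio, 1900), (cs, 1900), (law, 1900), (mkt, 2820), (ops, 2820), (p1, 1900), (p2, 2820), (rd, 1900)}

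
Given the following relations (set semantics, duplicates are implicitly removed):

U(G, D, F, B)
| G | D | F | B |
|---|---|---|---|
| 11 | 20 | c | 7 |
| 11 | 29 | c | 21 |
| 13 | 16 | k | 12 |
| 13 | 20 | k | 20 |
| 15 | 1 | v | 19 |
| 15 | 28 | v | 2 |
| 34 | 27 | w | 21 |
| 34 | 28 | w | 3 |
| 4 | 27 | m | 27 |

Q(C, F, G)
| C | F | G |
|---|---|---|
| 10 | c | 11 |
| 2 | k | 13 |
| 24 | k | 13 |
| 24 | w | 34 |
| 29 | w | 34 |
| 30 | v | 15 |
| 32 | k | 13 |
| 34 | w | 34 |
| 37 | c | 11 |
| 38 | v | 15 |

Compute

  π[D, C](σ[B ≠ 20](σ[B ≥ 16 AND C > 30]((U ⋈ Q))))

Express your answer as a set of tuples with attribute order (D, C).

Natural join on G, F: {(11, 20, c, 7, 10), (11, 20, c, 7, 37), (11, 29, c, 21, 10), (11, 29, c, 21, 37), (13, 16, k, 12, 2), (13, 16, k, 12, 24), (13, 16, k, 12, 32), (13, 20, k, 20, 2), (13, 20, k, 20, 24), (13, 20, k, 20, 32), (15, 1, v, 19, 30), (15, 1, v, 19, 38), (15, 28, v, 2, 30), (15, 28, v, 2, 38), (34, 27, w, 21, 24), (34, 27, w, 21, 29), (34, 27, w, 21, 34), (34, 28, w, 3, 24), (34, 28, w, 3, 29), (34, 28, w, 3, 34)}
Selection B ≥ 16 AND C > 30: {(11, 29, c, 21, 37), (13, 20, k, 20, 32), (15, 1, v, 19, 38), (34, 27, w, 21, 34)}
Selection B ≠ 20: {(11, 29, c, 21, 37), (15, 1, v, 19, 38), (34, 27, w, 21, 34)}
Keep only column(s) D, C: {(1, 38), (27, 34), (29, 37)}

{(1, 38), (27, 34), (29, 37)}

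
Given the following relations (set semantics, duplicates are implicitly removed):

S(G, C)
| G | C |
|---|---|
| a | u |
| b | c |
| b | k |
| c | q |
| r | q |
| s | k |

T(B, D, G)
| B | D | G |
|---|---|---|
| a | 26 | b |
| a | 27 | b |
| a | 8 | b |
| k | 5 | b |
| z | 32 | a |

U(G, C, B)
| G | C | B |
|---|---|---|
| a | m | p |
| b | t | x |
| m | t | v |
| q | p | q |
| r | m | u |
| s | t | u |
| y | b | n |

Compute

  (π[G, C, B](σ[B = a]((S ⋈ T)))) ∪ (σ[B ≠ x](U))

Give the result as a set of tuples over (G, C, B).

Natural join on G: {(a, u, z, 32), (b, c, a, 26), (b, c, a, 27), (b, c, a, 8), (b, c, k, 5), (b, k, a, 26), (b, k, a, 27), (b, k, a, 8), (b, k, k, 5)}
Apply σ_{B = a}; surviving tuples: {(b, c, a, 26), (b, c, a, 27), (b, c, a, 8), (b, k, a, 26), (b, k, a, 27), (b, k, a, 8)}
Projecting to G, C, B (4 duplicate(s) eliminated): {(b, c, a), (b, k, a)}
Apply σ_{B ≠ x}; surviving tuples: {(a, m, p), (m, t, v), (q, p, q), (r, m, u), (s, t, u), (y, b, n)}
Set union of the two operands is {(a, m, p), (b, c, a), (b, k, a), (m, t, v), (q, p, q), (r, m, u), (s, t, u), (y, b, n)}.

{(a, m, p), (b, c, a), (b, k, a), (m, t, v), (q, p, q), (r, m, u), (s, t, u), (y, b, n)}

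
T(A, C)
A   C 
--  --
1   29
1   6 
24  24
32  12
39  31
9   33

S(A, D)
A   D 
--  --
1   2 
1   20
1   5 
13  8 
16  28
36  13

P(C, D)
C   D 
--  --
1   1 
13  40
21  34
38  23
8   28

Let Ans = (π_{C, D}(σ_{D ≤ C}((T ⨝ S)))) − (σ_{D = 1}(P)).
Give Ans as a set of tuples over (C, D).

{(29, 2), (29, 20), (29, 5), (6, 2), (6, 5)}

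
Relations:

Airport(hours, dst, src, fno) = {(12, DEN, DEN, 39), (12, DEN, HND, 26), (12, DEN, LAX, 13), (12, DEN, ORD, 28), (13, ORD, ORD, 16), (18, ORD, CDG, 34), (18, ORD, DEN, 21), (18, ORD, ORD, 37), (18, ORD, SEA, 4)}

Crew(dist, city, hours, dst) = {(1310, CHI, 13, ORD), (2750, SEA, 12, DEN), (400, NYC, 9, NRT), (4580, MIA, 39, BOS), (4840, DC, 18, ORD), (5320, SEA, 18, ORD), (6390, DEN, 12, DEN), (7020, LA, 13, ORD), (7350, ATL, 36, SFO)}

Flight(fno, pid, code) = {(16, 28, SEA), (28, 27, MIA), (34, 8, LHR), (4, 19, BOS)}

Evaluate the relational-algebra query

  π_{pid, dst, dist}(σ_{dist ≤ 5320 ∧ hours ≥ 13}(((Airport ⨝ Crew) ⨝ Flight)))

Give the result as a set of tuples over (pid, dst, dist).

Joining Airport and Crew on hours, dst yields {(12, DEN, DEN, 39, 2750, SEA), (12, DEN, DEN, 39, 6390, DEN), (12, DEN, HND, 26, 2750, SEA), (12, DEN, HND, 26, 6390, DEN), (12, DEN, LAX, 13, 2750, SEA), (12, DEN, LAX, 13, 6390, DEN), (12, DEN, ORD, 28, 2750, SEA), (12, DEN, ORD, 28, 6390, DEN), (13, ORD, ORD, 16, 1310, CHI), (13, ORD, ORD, 16, 7020, LA), (18, ORD, CDG, 34, 4840, DC), (18, ORD, CDG, 34, 5320, SEA), (18, ORD, DEN, 21, 4840, DC), (18, ORD, DEN, 21, 5320, SEA), (18, ORD, ORD, 37, 4840, DC), (18, ORD, ORD, 37, 5320, SEA), (18, ORD, SEA, 4, 4840, DC), (18, ORD, SEA, 4, 5320, SEA)}.
Joining (Airport ⨝ Crew) and Flight on fno yields {(12, DEN, ORD, 28, 2750, SEA, 27, MIA), (12, DEN, ORD, 28, 6390, DEN, 27, MIA), (13, ORD, ORD, 16, 1310, CHI, 28, SEA), (13, ORD, ORD, 16, 7020, LA, 28, SEA), (18, ORD, CDG, 34, 4840, DC, 8, LHR), (18, ORD, CDG, 34, 5320, SEA, 8, LHR), (18, ORD, SEA, 4, 4840, DC, 19, BOS), (18, ORD, SEA, 4, 5320, SEA, 19, BOS)}.
Filtering on dist ≤ 5320 ∧ hours ≥ 13 leaves {(13, ORD, ORD, 16, 1310, CHI, 28, SEA), (18, ORD, CDG, 34, 4840, DC, 8, LHR), (18, ORD, CDG, 34, 5320, SEA, 8, LHR), (18, ORD, SEA, 4, 4840, DC, 19, BOS), (18, ORD, SEA, 4, 5320, SEA, 19, BOS)}.
Projecting to pid, dst, dist: {(19, ORD, 4840), (19, ORD, 5320), (28, ORD, 1310), (8, ORD, 4840), (8, ORD, 5320)}

{(19, ORD, 4840), (19, ORD, 5320), (28, ORD, 1310), (8, ORD, 4840), (8, ORD, 5320)}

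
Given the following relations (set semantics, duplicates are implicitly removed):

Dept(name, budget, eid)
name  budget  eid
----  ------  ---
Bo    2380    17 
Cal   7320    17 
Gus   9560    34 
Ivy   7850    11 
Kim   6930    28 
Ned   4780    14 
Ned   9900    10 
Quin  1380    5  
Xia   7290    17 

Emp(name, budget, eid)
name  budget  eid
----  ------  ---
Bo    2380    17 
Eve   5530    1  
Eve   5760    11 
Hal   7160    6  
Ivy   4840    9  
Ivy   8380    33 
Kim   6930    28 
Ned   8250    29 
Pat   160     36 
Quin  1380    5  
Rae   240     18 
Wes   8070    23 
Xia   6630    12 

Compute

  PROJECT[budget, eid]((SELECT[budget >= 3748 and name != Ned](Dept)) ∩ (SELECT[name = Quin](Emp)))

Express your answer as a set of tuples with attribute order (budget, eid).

{}

σ[budget >= 3748 and name != Ned]: keep tuples satisfying budget >= 3748 and name != Ned → {(Cal, 7320, 17), (Gus, 9560, 34), (Ivy, 7850, 11), (Kim, 6930, 28), (Xia, 7290, 17)}
σ[name = Quin]: keep tuples satisfying name = Quin → {(Quin, 1380, 5)}
Taking the intersection: {}
π_{budget, eid} gives {}.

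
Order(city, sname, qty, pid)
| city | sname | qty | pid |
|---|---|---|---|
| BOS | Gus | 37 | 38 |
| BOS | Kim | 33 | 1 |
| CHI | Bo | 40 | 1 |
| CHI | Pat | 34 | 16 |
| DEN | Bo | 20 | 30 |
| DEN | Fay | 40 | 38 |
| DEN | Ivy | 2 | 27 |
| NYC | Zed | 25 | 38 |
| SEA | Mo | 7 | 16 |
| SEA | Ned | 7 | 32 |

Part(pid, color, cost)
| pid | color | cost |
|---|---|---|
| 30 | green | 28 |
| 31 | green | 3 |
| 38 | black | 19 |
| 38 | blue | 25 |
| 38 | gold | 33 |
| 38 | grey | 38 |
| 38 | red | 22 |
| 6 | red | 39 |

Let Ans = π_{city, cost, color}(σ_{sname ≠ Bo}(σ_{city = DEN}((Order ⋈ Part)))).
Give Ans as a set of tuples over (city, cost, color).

Joining Order and Part on pid yields {(BOS, Gus, 37, 38, black, 19), (BOS, Gus, 37, 38, blue, 25), (BOS, Gus, 37, 38, gold, 33), (BOS, Gus, 37, 38, grey, 38), (BOS, Gus, 37, 38, red, 22), (DEN, Bo, 20, 30, green, 28), (DEN, Fay, 40, 38, black, 19), (DEN, Fay, 40, 38, blue, 25), (DEN, Fay, 40, 38, gold, 33), (DEN, Fay, 40, 38, grey, 38), (DEN, Fay, 40, 38, red, 22), (NYC, Zed, 25, 38, black, 19), (NYC, Zed, 25, 38, blue, 25), (NYC, Zed, 25, 38, gold, 33), (NYC, Zed, 25, 38, grey, 38), (NYC, Zed, 25, 38, red, 22)}.
Filtering on city = DEN leaves {(DEN, Bo, 20, 30, green, 28), (DEN, Fay, 40, 38, black, 19), (DEN, Fay, 40, 38, blue, 25), (DEN, Fay, 40, 38, gold, 33), (DEN, Fay, 40, 38, grey, 38), (DEN, Fay, 40, 38, red, 22)}.
Filtering on sname ≠ Bo leaves {(DEN, Fay, 40, 38, black, 19), (DEN, Fay, 40, 38, blue, 25), (DEN, Fay, 40, 38, gold, 33), (DEN, Fay, 40, 38, grey, 38), (DEN, Fay, 40, 38, red, 22)}.
Projecting to city, cost, color: {(DEN, 19, black), (DEN, 22, red), (DEN, 25, blue), (DEN, 33, gold), (DEN, 38, grey)}

{(DEN, 19, black), (DEN, 22, red), (DEN, 25, blue), (DEN, 33, gold), (DEN, 38, grey)}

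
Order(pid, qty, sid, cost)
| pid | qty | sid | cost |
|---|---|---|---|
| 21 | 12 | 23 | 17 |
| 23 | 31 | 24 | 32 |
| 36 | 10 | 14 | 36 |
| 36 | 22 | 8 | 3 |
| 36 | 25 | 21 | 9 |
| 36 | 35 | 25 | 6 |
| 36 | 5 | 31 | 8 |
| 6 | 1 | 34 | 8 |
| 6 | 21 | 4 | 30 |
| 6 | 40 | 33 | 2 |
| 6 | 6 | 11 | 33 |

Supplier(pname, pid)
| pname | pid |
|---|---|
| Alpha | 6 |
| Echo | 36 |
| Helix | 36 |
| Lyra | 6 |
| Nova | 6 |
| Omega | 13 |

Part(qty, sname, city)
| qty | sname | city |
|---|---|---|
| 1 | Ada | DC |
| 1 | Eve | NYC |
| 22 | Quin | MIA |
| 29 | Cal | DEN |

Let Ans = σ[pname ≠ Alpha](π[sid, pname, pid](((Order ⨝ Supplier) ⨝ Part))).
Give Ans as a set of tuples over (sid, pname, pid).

{(34, Lyra, 6), (34, Nova, 6), (8, Echo, 36), (8, Helix, 36)}

Natural join on pid: {(36, 10, 14, 36, Echo), (36, 10, 14, 36, Helix), (36, 22, 8, 3, Echo), (36, 22, 8, 3, Helix), (36, 25, 21, 9, Echo), (36, 25, 21, 9, Helix), (36, 35, 25, 6, Echo), (36, 35, 25, 6, Helix), (36, 5, 31, 8, Echo), (36, 5, 31, 8, Helix), (6, 1, 34, 8, Alpha), (6, 1, 34, 8, Lyra), (6, 1, 34, 8, Nova), (6, 21, 4, 30, Alpha), (6, 21, 4, 30, Lyra), (6, 21, 4, 30, Nova), (6, 40, 33, 2, Alpha), (6, 40, 33, 2, Lyra), (6, 40, 33, 2, Nova), (6, 6, 11, 33, Alpha), (6, 6, 11, 33, Lyra), (6, 6, 11, 33, Nova)}
Natural join on qty: {(36, 22, 8, 3, Echo, Quin, MIA), (36, 22, 8, 3, Helix, Quin, MIA), (6, 1, 34, 8, Alpha, Ada, DC), (6, 1, 34, 8, Alpha, Eve, NYC), (6, 1, 34, 8, Lyra, Ada, DC), (6, 1, 34, 8, Lyra, Eve, NYC), (6, 1, 34, 8, Nova, Ada, DC), (6, 1, 34, 8, Nova, Eve, NYC)}
Keep only column(s) sid, pname, pid (3 duplicate(s) eliminated): {(34, Alpha, 6), (34, Lyra, 6), (34, Nova, 6), (8, Echo, 36), (8, Helix, 36)}
Filtering on pname ≠ Alpha leaves {(34, Lyra, 6), (34, Nova, 6), (8, Echo, 36), (8, Helix, 36)}.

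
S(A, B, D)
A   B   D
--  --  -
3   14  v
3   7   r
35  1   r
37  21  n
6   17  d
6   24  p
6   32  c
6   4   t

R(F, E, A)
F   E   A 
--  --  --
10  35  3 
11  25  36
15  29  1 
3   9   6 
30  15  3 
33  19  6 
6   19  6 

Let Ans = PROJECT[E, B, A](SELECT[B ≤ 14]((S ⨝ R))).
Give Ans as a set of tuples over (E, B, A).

{(15, 14, 3), (15, 7, 3), (19, 4, 6), (35, 14, 3), (35, 7, 3), (9, 4, 6)}

S ⋈ R (natural join on A): {(3, 14, v, 10, 35), (3, 14, v, 30, 15), (3, 7, r, 10, 35), (3, 7, r, 30, 15), (6, 17, d, 3, 9), (6, 17, d, 33, 19), (6, 17, d, 6, 19), (6, 24, p, 3, 9), (6, 24, p, 33, 19), (6, 24, p, 6, 19), (6, 32, c, 3, 9), (6, 32, c, 33, 19), (6, 32, c, 6, 19), (6, 4, t, 3, 9), (6, 4, t, 33, 19), (6, 4, t, 6, 19)}
Selection B ≤ 14: {(3, 14, v, 10, 35), (3, 14, v, 30, 15), (3, 7, r, 10, 35), (3, 7, r, 30, 15), (6, 4, t, 3, 9), (6, 4, t, 33, 19), (6, 4, t, 6, 19)}
π[E, B, A]: project onto (E, B, A) (1 duplicate(s) eliminated) → {(15, 14, 3), (15, 7, 3), (19, 4, 6), (35, 14, 3), (35, 7, 3), (9, 4, 6)}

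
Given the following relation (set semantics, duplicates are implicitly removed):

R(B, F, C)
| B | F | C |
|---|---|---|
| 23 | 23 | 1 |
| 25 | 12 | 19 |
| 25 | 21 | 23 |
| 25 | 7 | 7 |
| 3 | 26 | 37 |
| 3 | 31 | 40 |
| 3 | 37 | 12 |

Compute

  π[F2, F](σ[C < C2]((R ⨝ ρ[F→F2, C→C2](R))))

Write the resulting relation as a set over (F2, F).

ρ[F→F2, C→C2]: schema becomes (B, F2, C2); tuples unchanged.
Joining R and ρ[F→F2, C→C2](R) on B yields {(23, 23, 1, 23, 1), (25, 12, 19, 12, 19), (25, 12, 19, 21, 23), (25, 12, 19, 7, 7), (25, 21, 23, 12, 19), (25, 21, 23, 21, 23), (25, 21, 23, 7, 7), (25, 7, 7, 12, 19), (25, 7, 7, 21, 23), (25, 7, 7, 7, 7), (3, 26, 37, 26, 37), (3, 26, 37, 31, 40), (3, 26, 37, 37, 12), (3, 31, 40, 26, 37), (3, 31, 40, 31, 40), (3, 31, 40, 37, 12), (3, 37, 12, 26, 37), (3, 37, 12, 31, 40), (3, 37, 12, 37, 12)}.
Apply σ_{C < C2}; surviving tuples: {(25, 12, 19, 21, 23), (25, 7, 7, 12, 19), (25, 7, 7, 21, 23), (3, 26, 37, 31, 40), (3, 37, 12, 26, 37), (3, 37, 12, 31, 40)}
Projecting to F2, F: {(12, 7), (21, 12), (21, 7), (26, 37), (31, 26), (31, 37)}

{(12, 7), (21, 12), (21, 7), (26, 37), (31, 26), (31, 37)}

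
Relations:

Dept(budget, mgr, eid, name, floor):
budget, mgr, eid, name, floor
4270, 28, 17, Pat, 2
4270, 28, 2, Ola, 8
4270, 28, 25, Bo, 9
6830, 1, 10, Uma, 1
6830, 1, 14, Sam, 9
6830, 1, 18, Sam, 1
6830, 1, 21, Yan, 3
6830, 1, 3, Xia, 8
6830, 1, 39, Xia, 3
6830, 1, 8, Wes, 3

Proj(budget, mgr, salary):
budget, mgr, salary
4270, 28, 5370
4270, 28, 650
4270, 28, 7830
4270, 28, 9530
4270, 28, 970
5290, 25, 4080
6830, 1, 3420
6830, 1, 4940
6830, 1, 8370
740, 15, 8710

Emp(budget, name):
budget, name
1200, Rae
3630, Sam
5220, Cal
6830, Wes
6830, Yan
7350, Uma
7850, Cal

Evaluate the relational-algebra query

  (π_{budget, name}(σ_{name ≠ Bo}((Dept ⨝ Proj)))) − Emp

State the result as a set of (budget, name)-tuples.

{(4270, Ola), (4270, Pat), (6830, Sam), (6830, Uma), (6830, Xia)}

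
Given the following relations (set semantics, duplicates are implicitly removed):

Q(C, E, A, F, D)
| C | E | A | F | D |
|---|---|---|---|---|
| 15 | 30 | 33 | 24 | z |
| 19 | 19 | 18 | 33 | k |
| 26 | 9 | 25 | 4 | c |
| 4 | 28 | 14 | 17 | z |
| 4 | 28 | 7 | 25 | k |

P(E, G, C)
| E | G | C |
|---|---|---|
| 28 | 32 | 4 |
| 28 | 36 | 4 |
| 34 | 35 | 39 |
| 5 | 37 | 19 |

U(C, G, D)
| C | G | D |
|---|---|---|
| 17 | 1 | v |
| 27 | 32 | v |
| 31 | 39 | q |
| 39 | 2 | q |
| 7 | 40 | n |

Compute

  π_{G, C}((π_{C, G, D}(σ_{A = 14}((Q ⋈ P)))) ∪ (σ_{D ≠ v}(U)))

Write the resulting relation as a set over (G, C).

Joining Q and P on C, E yields {(4, 28, 14, 17, z, 32), (4, 28, 14, 17, z, 36), (4, 28, 7, 25, k, 32), (4, 28, 7, 25, k, 36)}.
σ[A = 14]: keep tuples satisfying A = 14 → {(4, 28, 14, 17, z, 32), (4, 28, 14, 17, z, 36)}
π_{C, G, D} gives {(4, 32, z), (4, 36, z)}.
σ[D ≠ v]: keep tuples satisfying D ≠ v → {(31, 39, q), (39, 2, q), (7, 40, n)}
Set union of the two operands is {(31, 39, q), (39, 2, q), (4, 32, z), (4, 36, z), (7, 40, n)}.
π_{G, C} gives {(2, 39), (32, 4), (36, 4), (39, 31), (40, 7)}.

{(2, 39), (32, 4), (36, 4), (39, 31), (40, 7)}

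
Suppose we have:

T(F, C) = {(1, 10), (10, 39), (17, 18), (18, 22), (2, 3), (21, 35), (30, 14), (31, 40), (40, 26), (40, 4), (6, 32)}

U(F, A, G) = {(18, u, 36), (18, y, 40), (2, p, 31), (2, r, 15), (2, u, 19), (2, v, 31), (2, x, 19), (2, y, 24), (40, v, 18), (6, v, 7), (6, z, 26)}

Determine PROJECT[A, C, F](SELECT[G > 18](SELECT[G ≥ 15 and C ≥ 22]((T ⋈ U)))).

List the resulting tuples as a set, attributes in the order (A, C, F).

{(u, 22, 18), (y, 22, 18), (z, 32, 6)}

Natural join on F: {(18, 22, u, 36), (18, 22, y, 40), (2, 3, p, 31), (2, 3, r, 15), (2, 3, u, 19), (2, 3, v, 31), (2, 3, x, 19), (2, 3, y, 24), (40, 26, v, 18), (40, 4, v, 18), (6, 32, v, 7), (6, 32, z, 26)}
σ[G ≥ 15 and C ≥ 22]: keep tuples satisfying G ≥ 15 and C ≥ 22 → {(18, 22, u, 36), (18, 22, y, 40), (40, 26, v, 18), (6, 32, z, 26)}
σ[G > 18]: keep tuples satisfying G > 18 → {(18, 22, u, 36), (18, 22, y, 40), (6, 32, z, 26)}
Projecting to A, C, F: {(u, 22, 18), (y, 22, 18), (z, 32, 6)}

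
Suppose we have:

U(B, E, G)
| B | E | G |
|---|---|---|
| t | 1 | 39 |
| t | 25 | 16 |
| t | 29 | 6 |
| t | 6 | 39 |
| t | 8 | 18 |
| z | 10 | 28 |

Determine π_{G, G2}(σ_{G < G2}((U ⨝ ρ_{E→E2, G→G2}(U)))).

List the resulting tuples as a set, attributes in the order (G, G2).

ρ[E→E2, G→G2]: schema becomes (B, E2, G2); tuples unchanged.
Joining U and ρ_{E→E2, G→G2}(U) on B yields {(t, 1, 39, 1, 39), (t, 1, 39, 25, 16), (t, 1, 39, 29, 6), (t, 1, 39, 6, 39), (t, 1, 39, 8, 18), (t, 25, 16, 1, 39), (t, 25, 16, 25, 16), (t, 25, 16, 29, 6), (t, 25, 16, 6, 39), (t, 25, 16, 8, 18), (t, 29, 6, 1, 39), (t, 29, 6, 25, 16), (t, 29, 6, 29, 6), (t, 29, 6, 6, 39), (t, 29, 6, 8, 18), (t, 6, 39, 1, 39), (t, 6, 39, 25, 16), (t, 6, 39, 29, 6), (t, 6, 39, 6, 39), (t, 6, 39, 8, 18), (t, 8, 18, 1, 39), (t, 8, 18, 25, 16), (t, 8, 18, 29, 6), (t, 8, 18, 6, 39), (t, 8, 18, 8, 18), (z, 10, 28, 10, 28)}.
σ[G < G2]: keep tuples satisfying G < G2 → {(t, 25, 16, 1, 39), (t, 25, 16, 6, 39), (t, 25, 16, 8, 18), (t, 29, 6, 1, 39), (t, 29, 6, 25, 16), (t, 29, 6, 6, 39), (t, 29, 6, 8, 18), (t, 8, 18, 1, 39), (t, 8, 18, 6, 39)}
π_{G, G2} gives {(16, 18), (16, 39), (18, 39), (6, 16), (6, 18), (6, 39)} (3 duplicate(s) eliminated).

{(16, 18), (16, 39), (18, 39), (6, 16), (6, 18), (6, 39)}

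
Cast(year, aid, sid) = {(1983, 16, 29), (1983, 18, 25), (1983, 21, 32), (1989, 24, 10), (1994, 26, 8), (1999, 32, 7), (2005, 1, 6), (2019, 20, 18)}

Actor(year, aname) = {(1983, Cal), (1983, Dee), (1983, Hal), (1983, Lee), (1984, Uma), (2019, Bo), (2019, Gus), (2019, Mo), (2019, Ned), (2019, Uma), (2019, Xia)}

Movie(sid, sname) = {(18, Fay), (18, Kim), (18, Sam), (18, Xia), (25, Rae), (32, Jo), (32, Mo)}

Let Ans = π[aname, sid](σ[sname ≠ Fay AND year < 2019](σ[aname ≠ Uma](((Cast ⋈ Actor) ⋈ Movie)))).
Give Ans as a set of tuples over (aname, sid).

{(Cal, 25), (Cal, 32), (Dee, 25), (Dee, 32), (Hal, 25), (Hal, 32), (Lee, 25), (Lee, 32)}

Cast ⋈ Actor (natural join on year): {(1983, 16, 29, Cal), (1983, 16, 29, Dee), (1983, 16, 29, Hal), (1983, 16, 29, Lee), (1983, 18, 25, Cal), (1983, 18, 25, Dee), (1983, 18, 25, Hal), (1983, 18, 25, Lee), (1983, 21, 32, Cal), (1983, 21, 32, Dee), (1983, 21, 32, Hal), (1983, 21, 32, Lee), (2019, 20, 18, Bo), (2019, 20, 18, Gus), (2019, 20, 18, Mo), (2019, 20, 18, Ned), (2019, 20, 18, Uma), (2019, 20, 18, Xia)}
(Cast ⋈ Actor) ⋈ Movie (natural join on sid): {(1983, 18, 25, Cal, Rae), (1983, 18, 25, Dee, Rae), (1983, 18, 25, Hal, Rae), (1983, 18, 25, Lee, Rae), (1983, 21, 32, Cal, Jo), (1983, 21, 32, Cal, Mo), (1983, 21, 32, Dee, Jo), (1983, 21, 32, Dee, Mo), (1983, 21, 32, Hal, Jo), (1983, 21, 32, Hal, Mo), (1983, 21, 32, Lee, Jo), (1983, 21, 32, Lee, Mo), (2019, 20, 18, Bo, Fay), (2019, 20, 18, Bo, Kim), (2019, 20, 18, Bo, Sam), (2019, 20, 18, Bo, Xia), (2019, 20, 18, Gus, Fay), (2019, 20, 18, Gus, Kim), (2019, 20, 18, Gus, Sam), (2019, 20, 18, Gus, Xia), (2019, 20, 18, Mo, Fay), (2019, 20, 18, Mo, Kim), (2019, 20, 18, Mo, Sam), (2019, 20, 18, Mo, Xia), (2019, 20, 18, Ned, Fay), (2019, 20, 18, Ned, Kim), (2019, 20, 18, Ned, Sam), (2019, 20, 18, Ned, Xia), (2019, 20, 18, Uma, Fay), (2019, 20, 18, Uma, Kim), (2019, 20, 18, Uma, Sam), (2019, 20, 18, Uma, Xia), (2019, 20, 18, Xia, Fay), (2019, 20, 18, Xia, Kim), (2019, 20, 18, Xia, Sam), (2019, 20, 18, Xia, Xia)}
σ[aname ≠ Uma]: keep tuples satisfying aname ≠ Uma → {(1983, 18, 25, Cal, Rae), (1983, 18, 25, Dee, Rae), (1983, 18, 25, Hal, Rae), (1983, 18, 25, Lee, Rae), (1983, 21, 32, Cal, Jo), (1983, 21, 32, Cal, Mo), (1983, 21, 32, Dee, Jo), (1983, 21, 32, Dee, Mo), (1983, 21, 32, Hal, Jo), (1983, 21, 32, Hal, Mo), (1983, 21, 32, Lee, Jo), (1983, 21, 32, Lee, Mo), (2019, 20, 18, Bo, Fay), (2019, 20, 18, Bo, Kim), (2019, 20, 18, Bo, Sam), (2019, 20, 18, Bo, Xia), (2019, 20, 18, Gus, Fay), (2019, 20, 18, Gus, Kim), (2019, 20, 18, Gus, Sam), (2019, 20, 18, Gus, Xia), (2019, 20, 18, Mo, Fay), (2019, 20, 18, Mo, Kim), (2019, 20, 18, Mo, Sam), (2019, 20, 18, Mo, Xia), (2019, 20, 18, Ned, Fay), (2019, 20, 18, Ned, Kim), (2019, 20, 18, Ned, Sam), (2019, 20, 18, Ned, Xia), (2019, 20, 18, Xia, Fay), (2019, 20, 18, Xia, Kim), (2019, 20, 18, Xia, Sam), (2019, 20, 18, Xia, Xia)}
σ[sname ≠ Fay AND year < 2019]: keep tuples satisfying sname ≠ Fay AND year < 2019 → {(1983, 18, 25, Cal, Rae), (1983, 18, 25, Dee, Rae), (1983, 18, 25, Hal, Rae), (1983, 18, 25, Lee, Rae), (1983, 21, 32, Cal, Jo), (1983, 21, 32, Cal, Mo), (1983, 21, 32, Dee, Jo), (1983, 21, 32, Dee, Mo), (1983, 21, 32, Hal, Jo), (1983, 21, 32, Hal, Mo), (1983, 21, 32, Lee, Jo), (1983, 21, 32, Lee, Mo)}
π[aname, sid]: project onto (aname, sid) (4 duplicate(s) eliminated) → {(Cal, 25), (Cal, 32), (Dee, 25), (Dee, 32), (Hal, 25), (Hal, 32), (Lee, 25), (Lee, 32)}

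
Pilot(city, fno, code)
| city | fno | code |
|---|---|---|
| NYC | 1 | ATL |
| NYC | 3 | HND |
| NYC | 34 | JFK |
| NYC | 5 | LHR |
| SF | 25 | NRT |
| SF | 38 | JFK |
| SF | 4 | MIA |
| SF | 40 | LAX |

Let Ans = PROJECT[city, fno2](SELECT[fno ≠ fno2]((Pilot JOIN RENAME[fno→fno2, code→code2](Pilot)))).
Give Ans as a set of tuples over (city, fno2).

ρ[fno→fno2, code→code2]: schema becomes (city, fno2, code2); tuples unchanged.
Pilot ⋈ RENAME[fno→fno2, code→code2](Pilot) (natural join on city): {(NYC, 1, ATL, 1, ATL), (NYC, 1, ATL, 3, HND), (NYC, 1, ATL, 34, JFK), (NYC, 1, ATL, 5, LHR), (NYC, 3, HND, 1, ATL), (NYC, 3, HND, 3, HND), (NYC, 3, HND, 34, JFK), (NYC, 3, HND, 5, LHR), (NYC, 34, JFK, 1, ATL), (NYC, 34, JFK, 3, HND), (NYC, 34, JFK, 34, JFK), (NYC, 34, JFK, 5, LHR), (NYC, 5, LHR, 1, ATL), (NYC, 5, LHR, 3, HND), (NYC, 5, LHR, 34, JFK), (NYC, 5, LHR, 5, LHR), (SF, 25, NRT, 25, NRT), (SF, 25, NRT, 38, JFK), (SF, 25, NRT, 4, MIA), (SF, 25, NRT, 40, LAX), (SF, 38, JFK, 25, NRT), (SF, 38, JFK, 38, JFK), (SF, 38, JFK, 4, MIA), (SF, 38, JFK, 40, LAX), (SF, 4, MIA, 25, NRT), (SF, 4, MIA, 38, JFK), (SF, 4, MIA, 4, MIA), (SF, 4, MIA, 40, LAX), (SF, 40, LAX, 25, NRT), (SF, 40, LAX, 38, JFK), (SF, 40, LAX, 4, MIA), (SF, 40, LAX, 40, LAX)}
σ[fno ≠ fno2]: keep tuples satisfying fno ≠ fno2 → {(NYC, 1, ATL, 3, HND), (NYC, 1, ATL, 34, JFK), (NYC, 1, ATL, 5, LHR), (NYC, 3, HND, 1, ATL), (NYC, 3, HND, 34, JFK), (NYC, 3, HND, 5, LHR), (NYC, 34, JFK, 1, ATL), (NYC, 34, JFK, 3, HND), (NYC, 34, JFK, 5, LHR), (NYC, 5, LHR, 1, ATL), (NYC, 5, LHR, 3, HND), (NYC, 5, LHR, 34, JFK), (SF, 25, NRT, 38, JFK), (SF, 25, NRT, 4, MIA), (SF, 25, NRT, 40, LAX), (SF, 38, JFK, 25, NRT), (SF, 38, JFK, 4, MIA), (SF, 38, JFK, 40, LAX), (SF, 4, MIA, 25, NRT), (SF, 4, MIA, 38, JFK), (SF, 4, MIA, 40, LAX), (SF, 40, LAX, 25, NRT), (SF, 40, LAX, 38, JFK), (SF, 40, LAX, 4, MIA)}
Projecting to city, fno2 (16 duplicate(s) eliminated): {(NYC, 1), (NYC, 3), (NYC, 34), (NYC, 5), (SF, 25), (SF, 38), (SF, 4), (SF, 40)}

{(NYC, 1), (NYC, 3), (NYC, 34), (NYC, 5), (SF, 25), (SF, 38), (SF, 4), (SF, 40)}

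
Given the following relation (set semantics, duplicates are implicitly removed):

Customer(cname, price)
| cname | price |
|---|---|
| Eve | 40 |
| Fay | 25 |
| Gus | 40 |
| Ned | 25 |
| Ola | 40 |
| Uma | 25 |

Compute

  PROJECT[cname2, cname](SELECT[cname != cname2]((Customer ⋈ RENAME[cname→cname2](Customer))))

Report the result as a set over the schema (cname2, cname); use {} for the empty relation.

{(Eve, Gus), (Eve, Ola), (Fay, Ned), (Fay, Uma), (Gus, Eve), (Gus, Ola), (Ned, Fay), (Ned, Uma), (Ola, Eve), (Ola, Gus), (Uma, Fay), (Uma, Ned)}

ρ[cname→cname2]: schema becomes (cname2, price); tuples unchanged.
Customer ⋈ RENAME[cname→cname2](Customer) (natural join on price): {(Eve, 40, Eve), (Eve, 40, Gus), (Eve, 40, Ola), (Fay, 25, Fay), (Fay, 25, Ned), (Fay, 25, Uma), (Gus, 40, Eve), (Gus, 40, Gus), (Gus, 40, Ola), (Ned, 25, Fay), (Ned, 25, Ned), (Ned, 25, Uma), (Ola, 40, Eve), (Ola, 40, Gus), (Ola, 40, Ola), (Uma, 25, Fay), (Uma, 25, Ned), (Uma, 25, Uma)}
Apply σ_{cname != cname2}; surviving tuples: {(Eve, 40, Gus), (Eve, 40, Ola), (Fay, 25, Ned), (Fay, 25, Uma), (Gus, 40, Eve), (Gus, 40, Ola), (Ned, 25, Fay), (Ned, 25, Uma), (Ola, 40, Eve), (Ola, 40, Gus), (Uma, 25, Fay), (Uma, 25, Ned)}
Keep only column(s) cname2, cname: {(Eve, Gus), (Eve, Ola), (Fay, Ned), (Fay, Uma), (Gus, Eve), (Gus, Ola), (Ned, Fay), (Ned, Uma), (Ola, Eve), (Ola, Gus), (Uma, Fay), (Uma, Ned)}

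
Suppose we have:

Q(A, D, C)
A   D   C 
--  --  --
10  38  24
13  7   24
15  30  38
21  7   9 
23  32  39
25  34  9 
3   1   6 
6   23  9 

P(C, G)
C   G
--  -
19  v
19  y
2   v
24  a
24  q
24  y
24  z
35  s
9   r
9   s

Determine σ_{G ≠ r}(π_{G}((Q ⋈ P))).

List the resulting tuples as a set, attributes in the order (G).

{a, q, s, y, z}

Q ⋈ P (natural join on C): {(10, 38, 24, a), (10, 38, 24, q), (10, 38, 24, y), (10, 38, 24, z), (13, 7, 24, a), (13, 7, 24, q), (13, 7, 24, y), (13, 7, 24, z), (21, 7, 9, r), (21, 7, 9, s), (25, 34, 9, r), (25, 34, 9, s), (6, 23, 9, r), (6, 23, 9, s)}
Keep only column(s) G (8 duplicate(s) eliminated): {a, q, r, s, y, z}
Apply σ_{G ≠ r}; surviving tuples: {a, q, s, y, z}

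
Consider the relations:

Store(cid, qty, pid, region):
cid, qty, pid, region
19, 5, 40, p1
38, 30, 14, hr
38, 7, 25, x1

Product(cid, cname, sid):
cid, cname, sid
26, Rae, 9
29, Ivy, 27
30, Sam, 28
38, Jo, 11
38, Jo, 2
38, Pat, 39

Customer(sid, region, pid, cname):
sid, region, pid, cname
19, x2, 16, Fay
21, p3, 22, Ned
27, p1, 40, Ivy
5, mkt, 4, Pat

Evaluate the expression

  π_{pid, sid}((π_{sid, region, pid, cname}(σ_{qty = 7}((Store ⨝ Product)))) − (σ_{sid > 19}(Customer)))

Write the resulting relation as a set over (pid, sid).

{(25, 11), (25, 2), (25, 39)}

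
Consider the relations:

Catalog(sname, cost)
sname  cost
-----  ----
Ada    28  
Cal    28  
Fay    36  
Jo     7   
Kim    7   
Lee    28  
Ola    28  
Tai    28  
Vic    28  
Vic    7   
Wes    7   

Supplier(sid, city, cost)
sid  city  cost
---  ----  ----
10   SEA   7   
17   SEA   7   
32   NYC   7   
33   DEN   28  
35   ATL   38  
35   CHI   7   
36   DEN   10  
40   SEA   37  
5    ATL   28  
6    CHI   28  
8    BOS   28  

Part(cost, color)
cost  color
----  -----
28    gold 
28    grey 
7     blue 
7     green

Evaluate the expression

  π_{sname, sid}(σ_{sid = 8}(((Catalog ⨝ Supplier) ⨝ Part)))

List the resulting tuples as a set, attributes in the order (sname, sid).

{(Ada, 8), (Cal, 8), (Lee, 8), (Ola, 8), (Tai, 8), (Vic, 8)}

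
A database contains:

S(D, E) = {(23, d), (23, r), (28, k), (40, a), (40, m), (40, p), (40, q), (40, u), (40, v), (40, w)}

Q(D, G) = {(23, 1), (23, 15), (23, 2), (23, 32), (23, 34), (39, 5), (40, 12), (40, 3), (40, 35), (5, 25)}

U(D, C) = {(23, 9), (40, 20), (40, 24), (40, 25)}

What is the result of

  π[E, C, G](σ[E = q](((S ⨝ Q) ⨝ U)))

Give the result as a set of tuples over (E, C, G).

Joining S and Q on D yields {(23, d, 1), (23, d, 15), (23, d, 2), (23, d, 32), (23, d, 34), (23, r, 1), (23, r, 15), (23, r, 2), (23, r, 32), (23, r, 34), (40, a, 12), (40, a, 3), (40, a, 35), (40, m, 12), (40, m, 3), (40, m, 35), (40, p, 12), (40, p, 3), (40, p, 35), (40, q, 12), (40, q, 3), (40, q, 35), (40, u, 12), (40, u, 3), (40, u, 35), (40, v, 12), (40, v, 3), (40, v, 35), (40, w, 12), (40, w, 3), (40, w, 35)}.
Joining (S ⨝ Q) and U on D yields {(23, d, 1, 9), (23, d, 15, 9), (23, d, 2, 9), (23, d, 32, 9), (23, d, 34, 9), (23, r, 1, 9), (23, r, 15, 9), (23, r, 2, 9), (23, r, 32, 9), (23, r, 34, 9), (40, a, 12, 20), (40, a, 12, 24), (40, a, 12, 25), (40, a, 3, 20), (40, a, 3, 24), (40, a, 3, 25), (40, a, 35, 20), (40, a, 35, 24), (40, a, 35, 25), (40, m, 12, 20), (40, m, 12, 24), (40, m, 12, 25), (40, m, 3, 20), (40, m, 3, 24), (40, m, 3, 25), (40, m, 35, 20), (40, m, 35, 24), (40, m, 35, 25), (40, p, 12, 20), (40, p, 12, 24), (40, p, 12, 25), (40, p, 3, 20), (40, p, 3, 24), (40, p, 3, 25), (40, p, 35, 20), (40, p, 35, 24), (40, p, 35, 25), (40, q, 12, 20), (40, q, 12, 24), (40, q, 12, 25), (40, q, 3, 20), (40, q, 3, 24), (40, q, 3, 25), (40, q, 35, 20), (40, q, 35, 24), (40, q, 35, 25), (40, u, 12, 20), (40, u, 12, 24), (40, u, 12, 25), (40, u, 3, 20), (40, u, 3, 24), (40, u, 3, 25), (40, u, 35, 20), (40, u, 35, 24), (40, u, 35, 25), (40, v, 12, 20), (40, v, 12, 24), (40, v, 12, 25), (40, v, 3, 20), (40, v, 3, 24), (40, v, 3, 25), (40, v, 35, 20), (40, v, 35, 24), (40, v, 35, 25), (40, w, 12, 20), (40, w, 12, 24), (40, w, 12, 25), (40, w, 3, 20), (40, w, 3, 24), (40, w, 3, 25), (40, w, 35, 20), (40, w, 35, 24), (40, w, 35, 25)}.
Filtering on E = q leaves {(40, q, 12, 20), (40, q, 12, 24), (40, q, 12, 25), (40, q, 3, 20), (40, q, 3, 24), (40, q, 3, 25), (40, q, 35, 20), (40, q, 35, 24), (40, q, 35, 25)}.
π[E, C, G]: project onto (E, C, G) → {(q, 20, 12), (q, 20, 3), (q, 20, 35), (q, 24, 12), (q, 24, 3), (q, 24, 35), (q, 25, 12), (q, 25, 3), (q, 25, 35)}

{(q, 20, 12), (q, 20, 3), (q, 20, 35), (q, 24, 12), (q, 24, 3), (q, 24, 35), (q, 25, 12), (q, 25, 3), (q, 25, 35)}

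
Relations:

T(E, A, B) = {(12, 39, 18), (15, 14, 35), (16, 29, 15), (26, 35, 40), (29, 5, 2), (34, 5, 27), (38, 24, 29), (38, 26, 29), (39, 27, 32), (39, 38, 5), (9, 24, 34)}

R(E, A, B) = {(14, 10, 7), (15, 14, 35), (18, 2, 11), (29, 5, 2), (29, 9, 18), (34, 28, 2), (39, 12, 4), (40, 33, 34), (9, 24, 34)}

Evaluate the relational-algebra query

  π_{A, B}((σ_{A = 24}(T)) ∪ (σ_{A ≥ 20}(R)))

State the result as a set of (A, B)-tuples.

Selection A = 24: {(38, 24, 29), (9, 24, 34)}
Selection A ≥ 20: {(34, 28, 2), (40, 33, 34), (9, 24, 34)}
Taking the union: {(34, 28, 2), (38, 24, 29), (40, 33, 34), (9, 24, 34)}
Keep only column(s) A, B: {(24, 29), (24, 34), (28, 2), (33, 34)}

{(24, 29), (24, 34), (28, 2), (33, 34)}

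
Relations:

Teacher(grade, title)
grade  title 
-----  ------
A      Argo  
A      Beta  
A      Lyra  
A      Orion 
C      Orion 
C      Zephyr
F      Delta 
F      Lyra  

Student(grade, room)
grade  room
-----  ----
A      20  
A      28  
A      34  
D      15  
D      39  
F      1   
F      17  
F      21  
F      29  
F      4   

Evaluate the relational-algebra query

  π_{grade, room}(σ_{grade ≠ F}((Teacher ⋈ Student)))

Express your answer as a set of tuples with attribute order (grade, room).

{(A, 20), (A, 28), (A, 34)}

Teacher ⋈ Student (natural join on grade): {(A, Argo, 20), (A, Argo, 28), (A, Argo, 34), (A, Beta, 20), (A, Beta, 28), (A, Beta, 34), (A, Lyra, 20), (A, Lyra, 28), (A, Lyra, 34), (A, Orion, 20), (A, Orion, 28), (A, Orion, 34), (F, Delta, 1), (F, Delta, 17), (F, Delta, 21), (F, Delta, 29), (F, Delta, 4), (F, Lyra, 1), (F, Lyra, 17), (F, Lyra, 21), (F, Lyra, 29), (F, Lyra, 4)}
σ[grade ≠ F]: keep tuples satisfying grade ≠ F → {(A, Argo, 20), (A, Argo, 28), (A, Argo, 34), (A, Beta, 20), (A, Beta, 28), (A, Beta, 34), (A, Lyra, 20), (A, Lyra, 28), (A, Lyra, 34), (A, Orion, 20), (A, Orion, 28), (A, Orion, 34)}
π[grade, room]: project onto (grade, room) (9 duplicate(s) eliminated) → {(A, 20), (A, 28), (A, 34)}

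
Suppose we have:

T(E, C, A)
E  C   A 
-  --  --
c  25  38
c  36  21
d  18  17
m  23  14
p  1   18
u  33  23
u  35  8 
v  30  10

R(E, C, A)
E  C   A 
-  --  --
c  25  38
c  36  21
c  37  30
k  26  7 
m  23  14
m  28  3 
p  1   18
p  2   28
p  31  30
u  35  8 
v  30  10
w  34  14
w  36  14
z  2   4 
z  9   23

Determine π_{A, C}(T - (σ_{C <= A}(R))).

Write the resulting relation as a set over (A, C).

{(10, 30), (14, 23), (17, 18), (21, 36), (23, 33), (8, 35)}

Apply σ_{C <= A}; surviving tuples: {(c, 25, 38), (p, 1, 18), (p, 2, 28), (z, 2, 4), (z, 9, 23)}
Set difference of the two operands is {(c, 36, 21), (d, 18, 17), (m, 23, 14), (u, 33, 23), (u, 35, 8), (v, 30, 10)}.
Keep only column(s) A, C: {(10, 30), (14, 23), (17, 18), (21, 36), (23, 33), (8, 35)}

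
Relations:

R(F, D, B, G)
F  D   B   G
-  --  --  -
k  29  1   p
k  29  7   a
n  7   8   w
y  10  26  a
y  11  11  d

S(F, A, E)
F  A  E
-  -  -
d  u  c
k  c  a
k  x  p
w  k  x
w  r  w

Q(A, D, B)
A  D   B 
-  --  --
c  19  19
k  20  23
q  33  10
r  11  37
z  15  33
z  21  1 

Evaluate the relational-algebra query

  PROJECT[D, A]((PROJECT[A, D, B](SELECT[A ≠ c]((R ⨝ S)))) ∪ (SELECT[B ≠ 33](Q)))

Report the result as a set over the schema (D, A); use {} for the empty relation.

{(11, r), (19, c), (20, k), (21, z), (29, x), (33, q)}

Natural join on F: {(k, 29, 1, p, c, a), (k, 29, 1, p, x, p), (k, 29, 7, a, c, a), (k, 29, 7, a, x, p)}
Apply σ_{A ≠ c}; surviving tuples: {(k, 29, 1, p, x, p), (k, 29, 7, a, x, p)}
Projecting to A, D, B: {(x, 29, 1), (x, 29, 7)}
Apply σ_{B ≠ 33}; surviving tuples: {(c, 19, 19), (k, 20, 23), (q, 33, 10), (r, 11, 37), (z, 21, 1)}
Union: {(x, 29, 1), (x, 29, 7)} with {(c, 19, 19), (k, 20, 23), (q, 33, 10), (r, 11, 37), (z, 21, 1)} → {(c, 19, 19), (k, 20, 23), (q, 33, 10), (r, 11, 37), (x, 29, 1), (x, 29, 7), (z, 21, 1)}
Projecting to D, A (1 duplicate(s) eliminated): {(11, r), (19, c), (20, k), (21, z), (29, x), (33, q)}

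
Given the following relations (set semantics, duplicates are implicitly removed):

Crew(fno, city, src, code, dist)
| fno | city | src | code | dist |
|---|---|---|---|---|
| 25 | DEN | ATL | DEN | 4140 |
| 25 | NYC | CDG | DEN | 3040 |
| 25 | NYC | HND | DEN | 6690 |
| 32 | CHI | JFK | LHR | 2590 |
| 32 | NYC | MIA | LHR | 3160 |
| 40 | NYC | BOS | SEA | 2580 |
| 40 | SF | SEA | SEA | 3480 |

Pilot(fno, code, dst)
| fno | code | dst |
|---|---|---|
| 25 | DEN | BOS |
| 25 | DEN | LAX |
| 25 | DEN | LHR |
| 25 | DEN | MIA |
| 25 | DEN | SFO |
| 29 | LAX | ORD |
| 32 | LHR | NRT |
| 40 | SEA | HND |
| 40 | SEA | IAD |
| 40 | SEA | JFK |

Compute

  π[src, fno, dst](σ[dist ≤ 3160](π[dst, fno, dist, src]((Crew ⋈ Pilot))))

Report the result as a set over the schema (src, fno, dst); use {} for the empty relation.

{(BOS, 40, HND), (BOS, 40, IAD), (BOS, 40, JFK), (CDG, 25, BOS), (CDG, 25, LAX), (CDG, 25, LHR), (CDG, 25, MIA), (CDG, 25, SFO), (JFK, 32, NRT), (MIA, 32, NRT)}

Joining Crew and Pilot on fno, code yields {(25, DEN, ATL, DEN, 4140, BOS), (25, DEN, ATL, DEN, 4140, LAX), (25, DEN, ATL, DEN, 4140, LHR), (25, DEN, ATL, DEN, 4140, MIA), (25, DEN, ATL, DEN, 4140, SFO), (25, NYC, CDG, DEN, 3040, BOS), (25, NYC, CDG, DEN, 3040, LAX), (25, NYC, CDG, DEN, 3040, LHR), (25, NYC, CDG, DEN, 3040, MIA), (25, NYC, CDG, DEN, 3040, SFO), (25, NYC, HND, DEN, 6690, BOS), (25, NYC, HND, DEN, 6690, LAX), (25, NYC, HND, DEN, 6690, LHR), (25, NYC, HND, DEN, 6690, MIA), (25, NYC, HND, DEN, 6690, SFO), (32, CHI, JFK, LHR, 2590, NRT), (32, NYC, MIA, LHR, 3160, NRT), (40, NYC, BOS, SEA, 2580, HND), (40, NYC, BOS, SEA, 2580, IAD), (40, NYC, BOS, SEA, 2580, JFK), (40, SF, SEA, SEA, 3480, HND), (40, SF, SEA, SEA, 3480, IAD), (40, SF, SEA, SEA, 3480, JFK)}.
Projecting to dst, fno, dist, src: {(BOS, 25, 3040, CDG), (BOS, 25, 4140, ATL), (BOS, 25, 6690, HND), (HND, 40, 2580, BOS), (HND, 40, 3480, SEA), (IAD, 40, 2580, BOS), (IAD, 40, 3480, SEA), (JFK, 40, 2580, BOS), (JFK, 40, 3480, SEA), (LAX, 25, 3040, CDG), (LAX, 25, 4140, ATL), (LAX, 25, 6690, HND), (LHR, 25, 3040, CDG), (LHR, 25, 4140, ATL), (LHR, 25, 6690, HND), (MIA, 25, 3040, CDG), (MIA, 25, 4140, ATL), (MIA, 25, 6690, HND), (NRT, 32, 2590, JFK), (NRT, 32, 3160, MIA), (SFO, 25, 3040, CDG), (SFO, 25, 4140, ATL), (SFO, 25, 6690, HND)}
Selection dist ≤ 3160: {(BOS, 25, 3040, CDG), (HND, 40, 2580, BOS), (IAD, 40, 2580, BOS), (JFK, 40, 2580, BOS), (LAX, 25, 3040, CDG), (LHR, 25, 3040, CDG), (MIA, 25, 3040, CDG), (NRT, 32, 2590, JFK), (NRT, 32, 3160, MIA), (SFO, 25, 3040, CDG)}
Projecting to src, fno, dst: {(BOS, 40, HND), (BOS, 40, IAD), (BOS, 40, JFK), (CDG, 25, BOS), (CDG, 25, LAX), (CDG, 25, LHR), (CDG, 25, MIA), (CDG, 25, SFO), (JFK, 32, NRT), (MIA, 32, NRT)}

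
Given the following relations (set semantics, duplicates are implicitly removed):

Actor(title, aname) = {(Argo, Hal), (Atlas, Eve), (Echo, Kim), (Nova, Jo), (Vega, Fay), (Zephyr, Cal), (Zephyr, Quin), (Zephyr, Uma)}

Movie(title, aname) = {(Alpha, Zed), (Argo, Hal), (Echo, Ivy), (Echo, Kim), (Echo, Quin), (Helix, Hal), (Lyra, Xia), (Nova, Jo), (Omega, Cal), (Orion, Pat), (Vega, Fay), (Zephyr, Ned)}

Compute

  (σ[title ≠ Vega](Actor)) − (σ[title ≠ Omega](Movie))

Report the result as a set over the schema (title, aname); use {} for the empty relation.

{(Atlas, Eve), (Zephyr, Cal), (Zephyr, Quin), (Zephyr, Uma)}

Apply σ_{title ≠ Vega}; surviving tuples: {(Argo, Hal), (Atlas, Eve), (Echo, Kim), (Nova, Jo), (Zephyr, Cal), (Zephyr, Quin), (Zephyr, Uma)}
Apply σ_{title ≠ Omega}; surviving tuples: {(Alpha, Zed), (Argo, Hal), (Echo, Ivy), (Echo, Kim), (Echo, Quin), (Helix, Hal), (Lyra, Xia), (Nova, Jo), (Orion, Pat), (Vega, Fay), (Zephyr, Ned)}
Set difference of the two operands is {(Atlas, Eve), (Zephyr, Cal), (Zephyr, Quin), (Zephyr, Uma)}.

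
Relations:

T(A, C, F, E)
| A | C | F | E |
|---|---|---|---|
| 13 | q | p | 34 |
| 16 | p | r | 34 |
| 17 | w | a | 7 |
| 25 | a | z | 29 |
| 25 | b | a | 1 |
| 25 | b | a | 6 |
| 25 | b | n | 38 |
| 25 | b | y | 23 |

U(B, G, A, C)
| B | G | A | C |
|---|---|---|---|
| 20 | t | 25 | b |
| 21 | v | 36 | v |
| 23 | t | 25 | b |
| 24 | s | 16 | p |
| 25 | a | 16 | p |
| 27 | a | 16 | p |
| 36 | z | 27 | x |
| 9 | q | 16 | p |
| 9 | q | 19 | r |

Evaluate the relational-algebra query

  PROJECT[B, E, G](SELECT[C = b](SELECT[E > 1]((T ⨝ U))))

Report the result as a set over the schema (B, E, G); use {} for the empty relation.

Joining T and U on A, C yields {(16, p, r, 34, 24, s), (16, p, r, 34, 25, a), (16, p, r, 34, 27, a), (16, p, r, 34, 9, q), (25, b, a, 1, 20, t), (25, b, a, 1, 23, t), (25, b, a, 6, 20, t), (25, b, a, 6, 23, t), (25, b, n, 38, 20, t), (25, b, n, 38, 23, t), (25, b, y, 23, 20, t), (25, b, y, 23, 23, t)}.
Filtering on E > 1 leaves {(16, p, r, 34, 24, s), (16, p, r, 34, 25, a), (16, p, r, 34, 27, a), (16, p, r, 34, 9, q), (25, b, a, 6, 20, t), (25, b, a, 6, 23, t), (25, b, n, 38, 20, t), (25, b, n, 38, 23, t), (25, b, y, 23, 20, t), (25, b, y, 23, 23, t)}.
Filtering on C = b leaves {(25, b, a, 6, 20, t), (25, b, a, 6, 23, t), (25, b, n, 38, 20, t), (25, b, n, 38, 23, t), (25, b, y, 23, 20, t), (25, b, y, 23, 23, t)}.
Projecting to B, E, G: {(20, 23, t), (20, 38, t), (20, 6, t), (23, 23, t), (23, 38, t), (23, 6, t)}

{(20, 23, t), (20, 38, t), (20, 6, t), (23, 23, t), (23, 38, t), (23, 6, t)}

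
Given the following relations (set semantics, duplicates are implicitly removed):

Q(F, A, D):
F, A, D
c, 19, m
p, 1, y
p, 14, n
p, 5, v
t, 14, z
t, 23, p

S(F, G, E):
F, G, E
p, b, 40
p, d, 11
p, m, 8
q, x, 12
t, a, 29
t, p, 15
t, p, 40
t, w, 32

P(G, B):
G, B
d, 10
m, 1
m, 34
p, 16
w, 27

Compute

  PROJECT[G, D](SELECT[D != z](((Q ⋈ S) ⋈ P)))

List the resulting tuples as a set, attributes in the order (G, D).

Joining Q and S on F yields {(p, 1, y, b, 40), (p, 1, y, d, 11), (p, 1, y, m, 8), (p, 14, n, b, 40), (p, 14, n, d, 11), (p, 14, n, m, 8), (p, 5, v, b, 40), (p, 5, v, d, 11), (p, 5, v, m, 8), (t, 14, z, a, 29), (t, 14, z, p, 15), (t, 14, z, p, 40), (t, 14, z, w, 32), (t, 23, p, a, 29), (t, 23, p, p, 15), (t, 23, p, p, 40), (t, 23, p, w, 32)}.
Joining (Q ⋈ S) and P on G yields {(p, 1, y, d, 11, 10), (p, 1, y, m, 8, 1), (p, 1, y, m, 8, 34), (p, 14, n, d, 11, 10), (p, 14, n, m, 8, 1), (p, 14, n, m, 8, 34), (p, 5, v, d, 11, 10), (p, 5, v, m, 8, 1), (p, 5, v, m, 8, 34), (t, 14, z, p, 15, 16), (t, 14, z, p, 40, 16), (t, 14, z, w, 32, 27), (t, 23, p, p, 15, 16), (t, 23, p, p, 40, 16), (t, 23, p, w, 32, 27)}.
σ[D != z]: keep tuples satisfying D != z → {(p, 1, y, d, 11, 10), (p, 1, y, m, 8, 1), (p, 1, y, m, 8, 34), (p, 14, n, d, 11, 10), (p, 14, n, m, 8, 1), (p, 14, n, m, 8, 34), (p, 5, v, d, 11, 10), (p, 5, v, m, 8, 1), (p, 5, v, m, 8, 34), (t, 23, p, p, 15, 16), (t, 23, p, p, 40, 16), (t, 23, p, w, 32, 27)}
π[G, D]: project onto (G, D) (4 duplicate(s) eliminated) → {(d, n), (d, v), (d, y), (m, n), (m, v), (m, y), (p, p), (w, p)}

{(d, n), (d, v), (d, y), (m, n), (m, v), (m, y), (p, p), (w, p)}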